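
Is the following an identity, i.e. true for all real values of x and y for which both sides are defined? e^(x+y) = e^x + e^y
No, this is NOT an identity.

Claim: e^(x+y) = e^x + e^y.
Test a specific point where both sides are defined: x = 1/2, y = 4.
LHS = e^(x+y) ≈ 90.0171
RHS = e^x + e^y ≈ 56.2469
Since 90.0171 ≠ 56.2469, the equation fails at this point, so it cannot hold for all real values of x and y for which both sides are defined.
The correct rule is e^(x+y) = e^x · e^y (a product, not a sum).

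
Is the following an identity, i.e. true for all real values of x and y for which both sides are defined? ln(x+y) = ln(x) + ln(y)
Claim: ln(x+y) = ln(x) + ln(y).
Test a specific point where both sides are defined: x = 4, y = 1.
LHS = ln(x+y) ≈ 1.6094
RHS = ln(x) + ln(y) ≈ 1.3863
Since 1.6094 ≠ 1.3863, the equation fails at this point, so it cannot hold for all real values of x and y for which both sides are defined.
ln(x) + ln(y) = ln(xy), not ln(x+y).

Conclusion: No, this is NOT an identity.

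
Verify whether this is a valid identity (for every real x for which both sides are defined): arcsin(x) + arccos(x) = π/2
Claim: arcsin(x) + arccos(x) = π/2.
Reasoning: Both sides are defined for -1 ≤ x ≤ 1. Let θ = arcsin(x), so sin θ = x and θ ∈ [-π/2, π/2]. Then cos(π/2 - θ) = sin θ = x and π/2 - θ ∈ [0, π], which is exactly the range of arccos, so arccos(x) = π/2 - θ. Adding: arcsin(x) + arccos(x) = θ + (π/2 - θ) = π/2.
So the two sides agree for every real x for which both sides are defined.

Conclusion: Yes, this is an identity.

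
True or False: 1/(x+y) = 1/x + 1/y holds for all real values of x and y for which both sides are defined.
False.

Claim: 1/(x+y) = 1/x + 1/y.
Test a specific point where both sides are defined: x = -3, y = -2.
LHS = 1/(x+y) ≈ -0.2000
RHS = 1/x + 1/y ≈ -0.8333
Since -0.2000 ≠ -0.8333, the equation fails at this point, so it cannot hold for all real values of x and y for which both sides are defined.
1/x + 1/y = (x+y)/(xy), which is not 1/(x+y).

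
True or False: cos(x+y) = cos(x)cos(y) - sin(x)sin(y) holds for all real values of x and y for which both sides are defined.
Claim: cos(x+y) = cos(x)cos(y) - sin(x)sin(y).
Reasoning: By Euler's formula e^(i(x+y)) = e^(ix)·e^(iy) = (cos x + i·sin x)(cos y + i·sin y). The real part of the left side is cos(x+y); the real part of the product is cos(x)cos(y) - sin(x)sin(y) (since i·i = -1).
So the two sides agree for all real values of x and y for which both sides are defined.

Conclusion: True.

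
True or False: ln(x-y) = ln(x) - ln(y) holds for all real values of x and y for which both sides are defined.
Claim: ln(x-y) = ln(x) - ln(y).
Test a specific point where both sides are defined: x = 2, y = 1.
LHS = ln(x-y) ≈ 0.0000
RHS = ln(x) - ln(y) ≈ 0.6931
Since 0.0000 ≠ 0.6931, the equation fails at this point, so it cannot hold for all real values of x and y for which both sides are defined.
ln(x) - ln(y) = ln(x/y), not ln(x-y).

Conclusion: False.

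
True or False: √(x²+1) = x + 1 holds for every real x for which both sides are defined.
False.

Claim: √(x²+1) = x + 1.
Test a specific point where both sides are defined: x = 5.
LHS = √(x²+1) ≈ 5.0990
RHS = x + 1 ≈ 6.0000
Since 5.0990 ≠ 6.0000, the equation fails at this point, so it cannot hold for every real x for which both sides are defined.
(x+1)² = x² + 2x + 1 ≠ x² + 1 unless x = 0.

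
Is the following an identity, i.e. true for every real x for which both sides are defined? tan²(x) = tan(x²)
Claim: tan²(x) = tan(x²).
Test a specific point where both sides are defined: x = π/6.
LHS = tan²(x) ≈ 0.3333
RHS = tan(x²) ≈ 0.2812
Since 0.3333 ≠ 0.2812, the equation fails at this point, so it cannot hold for every real x for which both sides are defined.
tan²(x) means (tan x)², squaring the output; tan(x²) squares the input. These are different functions.

Conclusion: No, this is NOT an identity.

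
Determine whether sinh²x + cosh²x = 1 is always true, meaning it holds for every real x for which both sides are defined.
No, this is NOT an identity.

Claim: sinh²x + cosh²x = 1.
Test a specific point where both sides are defined: x = 3/2.
LHS = sinh²x + cosh²x ≈ 10.0677
RHS = 1 ≈ 1.0000
Since 10.0677 ≠ 1.0000, the equation fails at this point, so it cannot hold for every real x for which both sides are defined.
The correct hyperbolic identity is cosh²x - sinh²x = 1 (a difference); the sum sinh²x + cosh²x equals cosh(2x).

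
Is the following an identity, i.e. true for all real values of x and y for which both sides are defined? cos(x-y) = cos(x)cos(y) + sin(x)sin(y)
Claim: cos(x-y) = cos(x)cos(y) + sin(x)sin(y).
Reasoning: Replace y by -y in cos(x+y) = cos(x)cos(y) - sin(x)sin(y) and use cos(-y) = cos(y), sin(-y) = -sin(y): cos(x-y) = cos(x)cos(y) + sin(x)sin(y).
So the two sides agree for all real values of x and y for which both sides are defined.

Conclusion: Yes, this is an identity.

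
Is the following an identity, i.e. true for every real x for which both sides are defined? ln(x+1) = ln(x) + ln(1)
Claim: ln(x+1) = ln(x) + ln(1).
Test a specific point where both sides are defined: x = 3.
LHS = ln(x+1) ≈ 1.3863
RHS = ln(x) + ln(1) ≈ 1.0986
Since 1.3863 ≠ 1.0986, the equation fails at this point, so it cannot hold for every real x for which both sides are defined.
ln(1) = 0, so the right side is just ln(x), which differs from ln(x+1).

Conclusion: No, this is NOT an identity.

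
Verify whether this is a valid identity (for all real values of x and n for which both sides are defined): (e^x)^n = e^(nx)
Yes, this is an identity.

Claim: (e^x)^n = e^(nx).
Reasoning: e^x is a positive real number, and for a positive base B and real exponent n, B^n = e^(n·ln B). With B = e^x, ln B = x, so (e^x)^n = e^(n·x).
So the two sides agree for all real values of x and n for which both sides are defined.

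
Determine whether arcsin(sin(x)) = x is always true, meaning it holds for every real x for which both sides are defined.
Claim: arcsin(sin(x)) = x.
Test a specific point where both sides are defined: x = 2π/3.
LHS = arcsin(sin(x)) ≈ 1.0472
RHS = x ≈ 2.0944
Since 1.0472 ≠ 2.0944, the equation fails at this point, so it cannot hold for every real x for which both sides are defined.
arcsin only returns values in [-π/2, π/2], so arcsin(sin(x)) = x holds only for x in that interval, not for all real x.

Conclusion: No, this is NOT an identity.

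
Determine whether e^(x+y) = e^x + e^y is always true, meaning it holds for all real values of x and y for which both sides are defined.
Claim: e^(x+y) = e^x + e^y.
Test a specific point where both sides are defined: x = 1/2, y = 5.
LHS = e^(x+y) ≈ 244.6919
RHS = e^x + e^y ≈ 150.0619
Since 244.6919 ≠ 150.0619, the equation fails at this point, so it cannot hold for all real values of x and y for which both sides are defined.
The correct rule is e^(x+y) = e^x · e^y (a product, not a sum).

Conclusion: No, this is NOT an identity.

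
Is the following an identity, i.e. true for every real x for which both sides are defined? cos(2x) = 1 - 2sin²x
Claim: cos(2x) = 1 - 2sin²x.
Reasoning: cos(2x) = cos²x - sin²x. Replace cos²x by 1 - sin²x: (1 - sin²x) - sin²x = 1 - 2sin²x.
So the two sides agree for every real x for which both sides are defined.

Conclusion: Yes, this is an identity.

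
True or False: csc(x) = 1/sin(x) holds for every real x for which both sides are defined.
True.

Claim: csc(x) = 1/sin(x).
Reasoning: csc(x) is by definition the reciprocal of sin(x), wherever sin(x) ≠ 0.
So the two sides agree for every real x for which both sides are defined.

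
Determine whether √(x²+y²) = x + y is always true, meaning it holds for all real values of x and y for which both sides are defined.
Claim: √(x²+y²) = x + y.
Test a specific point where both sides are defined: x = 3, y = 1.
LHS = √(x²+y²) ≈ 3.1623
RHS = x + y ≈ 4.0000
Since 3.1623 ≠ 4.0000, the equation fails at this point, so it cannot hold for all real values of x and y for which both sides are defined.
(x+y)² = x² + 2xy + y², not x² + y², so the square root does not split this way.

Conclusion: No, this is NOT an identity.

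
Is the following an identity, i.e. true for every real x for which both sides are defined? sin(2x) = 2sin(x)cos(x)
Yes, this is an identity.

Claim: sin(2x) = 2sin(x)cos(x).
Reasoning: Put y = x in the addition formula sin(x+y) = sin(x)cos(y) + cos(x)sin(y): sin(2x) = sin(x)cos(x) + cos(x)sin(x) = 2sin(x)cos(x).
So the two sides agree for every real x for which both sides are defined.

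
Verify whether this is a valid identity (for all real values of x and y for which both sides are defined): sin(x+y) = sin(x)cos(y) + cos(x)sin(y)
Yes, this is an identity.

Claim: sin(x+y) = sin(x)cos(y) + cos(x)sin(y).
Reasoning: By Euler's formula e^(i(x+y)) = e^(ix)·e^(iy) = (cos x + i·sin x)(cos y + i·sin y). The imaginary part of the left side is sin(x+y); the imaginary part of the product is sin(x)cos(y) + cos(x)sin(y).
So the two sides agree for all real values of x and y for which both sides are defined.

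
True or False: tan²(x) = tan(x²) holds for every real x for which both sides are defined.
Claim: tan²(x) = tan(x²).
Test a specific point where both sides are defined: x = π/4.
LHS = tan²(x) ≈ 1.0000
RHS = tan(x²) ≈ 0.7092
Since 1.0000 ≠ 0.7092, the equation fails at this point, so it cannot hold for every real x for which both sides are defined.
tan²(x) means (tan x)², squaring the output; tan(x²) squares the input. These are different functions.

Conclusion: False.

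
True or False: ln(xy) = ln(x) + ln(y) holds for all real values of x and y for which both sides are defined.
True.

Claim: ln(xy) = ln(x) + ln(y).
Reasoning: Both sides are simultaneously defined only when x, y > 0. Write x = e^p, y = e^q (p = ln x, q = ln y). Then xy = e^p · e^q = e^(p+q), so ln(xy) = p + q = ln(x) + ln(y).
So the two sides agree for all real values of x and y for which both sides are defined.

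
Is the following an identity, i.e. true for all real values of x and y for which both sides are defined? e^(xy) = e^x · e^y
No, this is NOT an identity.

Claim: e^(xy) = e^x · e^y.
Test a specific point where both sides are defined: x = 3, y = -1.
LHS = e^(xy) ≈ 0.0498
RHS = e^x · e^y ≈ 7.3891
Since 0.0498 ≠ 7.3891, the equation fails at this point, so it cannot hold for all real values of x and y for which both sides are defined.
e^x · e^y = e^(x+y), not e^(xy).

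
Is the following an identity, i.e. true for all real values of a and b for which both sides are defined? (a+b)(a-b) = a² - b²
Yes, this is an identity.

Claim: (a+b)(a-b) = a² - b².
Reasoning: Expand: (a+b)(a-b) = a² - ab + ba - b² = a² - b² (the cross terms cancel).
So the two sides agree for all real values of a and b for which both sides are defined.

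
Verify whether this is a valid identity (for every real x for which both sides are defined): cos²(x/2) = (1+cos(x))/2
Yes, this is an identity.

Claim: cos²(x/2) = (1+cos(x))/2.
Reasoning: Use cos(2θ) = 2cos²θ - 1 with θ = x/2: cos(x) = 2cos²(x/2) - 1. Solving for cos²(x/2) gives (1 + cos(x))/2.
So the two sides agree for every real x for which both sides are defined.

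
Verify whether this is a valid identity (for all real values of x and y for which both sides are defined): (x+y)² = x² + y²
No, this is NOT an identity.

Claim: (x+y)² = x² + y².
Test a specific point where both sides are defined: x = 3, y = 4.
LHS = (x+y)² ≈ 49.0000
RHS = x² + y² ≈ 25.0000
Since 49.0000 ≠ 25.0000, the equation fails at this point, so it cannot hold for all real values of x and y for which both sides are defined.
The correct expansion is (x+y)² = x² + 2xy + y²; the cross term 2xy is missing.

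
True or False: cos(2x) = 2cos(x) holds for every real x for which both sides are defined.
False.

Claim: cos(2x) = 2cos(x).
Test a specific point where both sides are defined: x = 2π/3.
LHS = cos(2x) ≈ -0.5000
RHS = 2cos(x) ≈ -1.0000
Since -0.5000 ≠ -1.0000, the equation fails at this point, so it cannot hold for every real x for which both sides are defined.
The correct double-angle formula is cos(2x) = cos²x - sin²x.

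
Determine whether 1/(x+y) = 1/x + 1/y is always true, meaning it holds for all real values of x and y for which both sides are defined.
Claim: 1/(x+y) = 1/x + 1/y.
Test a specific point where both sides are defined: x = 4, y = 2.
LHS = 1/(x+y) ≈ 0.1667
RHS = 1/x + 1/y ≈ 0.7500
Since 0.1667 ≠ 0.7500, the equation fails at this point, so it cannot hold for all real values of x and y for which both sides are defined.
1/x + 1/y = (x+y)/(xy), which is not 1/(x+y).

Conclusion: No, this is NOT an identity.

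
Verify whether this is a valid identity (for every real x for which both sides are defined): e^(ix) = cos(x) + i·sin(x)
Claim: e^(ix) = cos(x) + i·sin(x).
Reasoning: Euler's formula. Expand e^(ix) = Σ (ix)^k / k!. Since i² = -1, the even-k terms are Σ (-1)^m x^(2m)/(2m)! = cos(x) and the odd-k terms are i · Σ (-1)^m x^(2m+1)/(2m+1)! = i·sin(x).
So the two sides agree for every real x for which both sides are defined.

Conclusion: Yes, this is an identity.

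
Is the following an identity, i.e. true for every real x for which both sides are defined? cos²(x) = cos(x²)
Claim: cos²(x) = cos(x²).
Test a specific point where both sides are defined: x = 2π/3.
LHS = cos²(x) ≈ 0.2500
RHS = cos(x²) ≈ -0.3202
Since 0.2500 ≠ -0.3202, the equation fails at this point, so it cannot hold for every real x for which both sides are defined.
cos²(x) means (cos x)², squaring the output; cos(x²) squares the input. These are different functions.

Conclusion: No, this is NOT an identity.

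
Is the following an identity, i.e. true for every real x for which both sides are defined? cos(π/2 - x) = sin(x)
Yes, this is an identity.

Claim: cos(π/2 - x) = sin(x).
Reasoning: Use cos(u - v) = cos(u)cos(v) + sin(u)sin(v) with u = π/2, v = x: cos(π/2)cos(x) + sin(π/2)sin(x) = 0·cos(x) + 1·sin(x) = sin(x).
So the two sides agree for every real x for which both sides are defined.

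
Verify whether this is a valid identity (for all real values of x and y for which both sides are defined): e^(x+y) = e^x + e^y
No, this is NOT an identity.

Claim: e^(x+y) = e^x + e^y.
Test a specific point where both sides are defined: x = 1/2, y = 4.
LHS = e^(x+y) ≈ 90.0171
RHS = e^x + e^y ≈ 56.2469
Since 90.0171 ≠ 56.2469, the equation fails at this point, so it cannot hold for all real values of x and y for which both sides are defined.
The correct rule is e^(x+y) = e^x · e^y (a product, not a sum).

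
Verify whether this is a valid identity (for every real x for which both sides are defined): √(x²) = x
No, this is NOT an identity.

Claim: √(x²) = x.
Test a specific point where both sides are defined: x = -1.
LHS = √(x²) ≈ 1.0000
RHS = x ≈ -1.0000
Since 1.0000 ≠ -1.0000, the equation fails at this point, so it cannot hold for every real x for which both sides are defined.
√(x²) = |x|, which differs from x whenever x < 0 (both sides are defined for every real x).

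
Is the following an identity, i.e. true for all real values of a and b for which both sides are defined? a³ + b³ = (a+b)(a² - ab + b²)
Claim: a³ + b³ = (a+b)(a² - ab + b²).
Reasoning: Expand the right side: (a+b)(a² - ab + b²) = a³ - a²b + ab² + a²b - ab² + b³ = a³ + b³ (the middle terms cancel in pairs).
So the two sides agree for all real values of a and b for which both sides are defined.

Conclusion: Yes, this is an identity.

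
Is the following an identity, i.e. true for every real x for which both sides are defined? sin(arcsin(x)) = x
Yes, this is an identity.

Claim: sin(arcsin(x)) = x.
Reasoning: For -1 ≤ x ≤ 1 (where arcsin is defined), arcsin(x) is by definition an angle whose sine equals x. Taking the sine of that angle returns x. (Note the other order, arcsin(sin x) = x, is NOT an identity.)
So the two sides agree for every real x for which both sides are defined.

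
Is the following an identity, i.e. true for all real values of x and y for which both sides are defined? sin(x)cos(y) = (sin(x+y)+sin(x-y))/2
Claim: sin(x)cos(y) = (sin(x+y)+sin(x-y))/2.
Reasoning: sin(x+y) = sin(x)cos(y) + cos(x)sin(y) and sin(x-y) = sin(x)cos(y) - cos(x)sin(y). Adding, sin(x+y) + sin(x-y) = 2sin(x)cos(y); divide by 2.
So the two sides agree for all real values of x and y for which both sides are defined.

Conclusion: Yes, this is an identity.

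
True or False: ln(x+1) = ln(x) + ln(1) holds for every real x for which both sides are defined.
False.

Claim: ln(x+1) = ln(x) + ln(1).
Test a specific point where both sides are defined: x = 1/2.
LHS = ln(x+1) ≈ 0.4055
RHS = ln(x) + ln(1) ≈ -0.6931
Since 0.4055 ≠ -0.6931, the equation fails at this point, so it cannot hold for every real x for which both sides are defined.
ln(1) = 0, so the right side is just ln(x), which differs from ln(x+1).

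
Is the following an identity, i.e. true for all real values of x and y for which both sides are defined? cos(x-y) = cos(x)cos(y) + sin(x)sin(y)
Yes, this is an identity.

Claim: cos(x-y) = cos(x)cos(y) + sin(x)sin(y).
Reasoning: Replace y by -y in cos(x+y) = cos(x)cos(y) - sin(x)sin(y) and use cos(-y) = cos(y), sin(-y) = -sin(y): cos(x-y) = cos(x)cos(y) + sin(x)sin(y).
So the two sides agree for all real values of x and y for which both sides are defined.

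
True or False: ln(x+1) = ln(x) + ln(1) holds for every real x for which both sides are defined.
Claim: ln(x+1) = ln(x) + ln(1).
Test a specific point where both sides are defined: x = 3/2.
LHS = ln(x+1) ≈ 0.9163
RHS = ln(x) + ln(1) ≈ 0.4055
Since 0.9163 ≠ 0.4055, the equation fails at this point, so it cannot hold for every real x for which both sides are defined.
ln(1) = 0, so the right side is just ln(x), which differs from ln(x+1).

Conclusion: False.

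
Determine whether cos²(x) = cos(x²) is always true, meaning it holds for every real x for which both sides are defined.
No, this is NOT an identity.

Claim: cos²(x) = cos(x²).
Test a specific point where both sides are defined: x = 2π/3.
LHS = cos²(x) ≈ 0.2500
RHS = cos(x²) ≈ -0.3202
Since 0.2500 ≠ -0.3202, the equation fails at this point, so it cannot hold for every real x for which both sides are defined.
cos²(x) means (cos x)², squaring the output; cos(x²) squares the input. These are different functions.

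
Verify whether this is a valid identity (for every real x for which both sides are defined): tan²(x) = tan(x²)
No, this is NOT an identity.

Claim: tan²(x) = tan(x²).
Test a specific point where both sides are defined: x = π.
LHS = tan²(x) ≈ 0.0000
RHS = tan(x²) ≈ 0.4767
Since 0.0000 ≠ 0.4767, the equation fails at this point, so it cannot hold for every real x for which both sides are defined.
tan²(x) means (tan x)², squaring the output; tan(x²) squares the input. These are different functions.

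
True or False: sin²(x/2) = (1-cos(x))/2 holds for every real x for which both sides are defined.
Claim: sin²(x/2) = (1-cos(x))/2.
Reasoning: Use cos(2θ) = 1 - 2sin²θ with θ = x/2: cos(x) = 1 - 2sin²(x/2). Solving for sin²(x/2) gives (1 - cos(x))/2.
So the two sides agree for every real x for which both sides are defined.

Conclusion: True.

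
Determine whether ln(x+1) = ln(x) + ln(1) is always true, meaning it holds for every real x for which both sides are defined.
No, this is NOT an identity.

Claim: ln(x+1) = ln(x) + ln(1).
Test a specific point where both sides are defined: x = 1.
LHS = ln(x+1) ≈ 0.6931
RHS = ln(x) + ln(1) ≈ 0.0000
Since 0.6931 ≠ 0.0000, the equation fails at this point, so it cannot hold for every real x for which both sides are defined.
ln(1) = 0, so the right side is just ln(x), which differs from ln(x+1).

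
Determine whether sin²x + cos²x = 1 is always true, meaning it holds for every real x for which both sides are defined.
Claim: sin²x + cos²x = 1.
Reasoning: The point (cos x, sin x) lies on the unit circle X² + Y² = 1, so cos²x + sin²x = 1 for every real x.
So the two sides agree for every real x for which both sides are defined.

Conclusion: Yes, this is an identity.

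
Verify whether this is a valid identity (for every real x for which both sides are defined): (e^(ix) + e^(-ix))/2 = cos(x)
Claim: (e^(ix) + e^(-ix))/2 = cos(x).
Reasoning: By Euler's formula e^(ix) = cos(x) + i·sin(x) and e^(-ix) = cos(x) - i·sin(x). Adding cancels the sine terms: e^(ix) + e^(-ix) = 2cos(x); divide by 2.
So the two sides agree for every real x for which both sides are defined.

Conclusion: Yes, this is an identity.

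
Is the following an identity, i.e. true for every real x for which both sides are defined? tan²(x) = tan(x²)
No, this is NOT an identity.

Claim: tan²(x) = tan(x²).
Test a specific point where both sides are defined: x = π/6.
LHS = tan²(x) ≈ 0.3333
RHS = tan(x²) ≈ 0.2812
Since 0.3333 ≠ 0.2812, the equation fails at this point, so it cannot hold for every real x for which both sides are defined.
tan²(x) means (tan x)², squaring the output; tan(x²) squares the input. These are different functions.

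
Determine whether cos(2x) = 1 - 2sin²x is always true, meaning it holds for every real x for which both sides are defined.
Yes, this is an identity.

Claim: cos(2x) = 1 - 2sin²x.
Reasoning: cos(2x) = cos²x - sin²x. Replace cos²x by 1 - sin²x: (1 - sin²x) - sin²x = 1 - 2sin²x.
So the two sides agree for every real x for which both sides are defined.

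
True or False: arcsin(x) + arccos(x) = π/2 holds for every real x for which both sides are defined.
True.

Claim: arcsin(x) + arccos(x) = π/2.
Reasoning: Both sides are defined for -1 ≤ x ≤ 1. Let θ = arcsin(x), so sin θ = x and θ ∈ [-π/2, π/2]. Then cos(π/2 - θ) = sin θ = x and π/2 - θ ∈ [0, π], which is exactly the range of arccos, so arccos(x) = π/2 - θ. Adding: arcsin(x) + arccos(x) = θ + (π/2 - θ) = π/2.
So the two sides agree for every real x for which both sides are defined.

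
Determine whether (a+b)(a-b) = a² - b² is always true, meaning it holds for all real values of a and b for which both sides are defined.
Claim: (a+b)(a-b) = a² - b².
Reasoning: Expand: (a+b)(a-b) = a² - ab + ba - b² = a² - b² (the cross terms cancel).
So the two sides agree for all real values of a and b for which both sides are defined.

Conclusion: Yes, this is an identity.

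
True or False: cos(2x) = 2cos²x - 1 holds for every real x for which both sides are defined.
True.

Claim: cos(2x) = 2cos²x - 1.
Reasoning: cos(2x) = cos²x - sin²x. Replace sin²x by 1 - cos²x: cos²x - (1 - cos²x) = 2cos²x - 1.
So the two sides agree for every real x for which both sides are defined.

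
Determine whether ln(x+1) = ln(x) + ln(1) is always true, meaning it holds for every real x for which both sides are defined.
Claim: ln(x+1) = ln(x) + ln(1).
Test a specific point where both sides are defined: x = 1.
LHS = ln(x+1) ≈ 0.6931
RHS = ln(x) + ln(1) ≈ 0.0000
Since 0.6931 ≠ 0.0000, the equation fails at this point, so it cannot hold for every real x for which both sides are defined.
ln(1) = 0, so the right side is just ln(x), which differs from ln(x+1).

Conclusion: No, this is NOT an identity.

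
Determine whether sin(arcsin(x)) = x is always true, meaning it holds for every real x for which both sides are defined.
Yes, this is an identity.

Claim: sin(arcsin(x)) = x.
Reasoning: For -1 ≤ x ≤ 1 (where arcsin is defined), arcsin(x) is by definition an angle whose sine equals x. Taking the sine of that angle returns x. (Note the other order, arcsin(sin x) = x, is NOT an identity.)
So the two sides agree for every real x for which both sides are defined.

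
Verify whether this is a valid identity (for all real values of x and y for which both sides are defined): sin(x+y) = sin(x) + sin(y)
No, this is NOT an identity.

Claim: sin(x+y) = sin(x) + sin(y).
Test a specific point where both sides are defined: x = 2π/3, y = -π/2.
LHS = sin(x+y) ≈ 0.5000
RHS = sin(x) + sin(y) ≈ -0.1340
Since 0.5000 ≠ -0.1340, the equation fails at this point, so it cannot hold for all real values of x and y for which both sides are defined.
The correct expansion is sin(x+y) = sin(x)cos(y) + cos(x)sin(y); sine is not additive.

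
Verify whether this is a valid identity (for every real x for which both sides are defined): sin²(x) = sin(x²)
No, this is NOT an identity.

Claim: sin²(x) = sin(x²).
Test a specific point where both sides are defined: x = -π/2.
LHS = sin²(x) ≈ 1.0000
RHS = sin(x²) ≈ 0.6243
Since 1.0000 ≠ 0.6243, the equation fails at this point, so it cannot hold for every real x for which both sides are defined.
sin²(x) means (sin x)², squaring the output; sin(x²) squares the input. These are different functions.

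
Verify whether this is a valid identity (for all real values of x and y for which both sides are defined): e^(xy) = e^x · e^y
No, this is NOT an identity.

Claim: e^(xy) = e^x · e^y.
Test a specific point where both sides are defined: x = -2, y = -2.
LHS = e^(xy) ≈ 54.5982
RHS = e^x · e^y ≈ 0.0183
Since 54.5982 ≠ 0.0183, the equation fails at this point, so it cannot hold for all real values of x and y for which both sides are defined.
e^x · e^y = e^(x+y), not e^(xy).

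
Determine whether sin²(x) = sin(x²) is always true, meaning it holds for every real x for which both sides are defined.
Claim: sin²(x) = sin(x²).
Test a specific point where both sides are defined: x = π.
LHS = sin²(x) ≈ 0.0000
RHS = sin(x²) ≈ -0.4303
Since 0.0000 ≠ -0.4303, the equation fails at this point, so it cannot hold for every real x for which both sides are defined.
sin²(x) means (sin x)², squaring the output; sin(x²) squares the input. These are different functions.

Conclusion: No, this is NOT an identity.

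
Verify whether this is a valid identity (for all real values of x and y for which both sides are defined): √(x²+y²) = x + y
No, this is NOT an identity.

Claim: √(x²+y²) = x + y.
Test a specific point where both sides are defined: x = 5, y = 2.
LHS = √(x²+y²) ≈ 5.3852
RHS = x + y ≈ 7.0000
Since 5.3852 ≠ 7.0000, the equation fails at this point, so it cannot hold for all real values of x and y for which both sides are defined.
(x+y)² = x² + 2xy + y², not x² + y², so the square root does not split this way.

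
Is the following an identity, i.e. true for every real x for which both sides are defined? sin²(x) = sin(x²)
No, this is NOT an identity.

Claim: sin²(x) = sin(x²).
Test a specific point where both sides are defined: x = π/6.
LHS = sin²(x) ≈ 0.2500
RHS = sin(x²) ≈ 0.2707
Since 0.2500 ≠ 0.2707, the equation fails at this point, so it cannot hold for every real x for which both sides are defined.
sin²(x) means (sin x)², squaring the output; sin(x²) squares the input. These are different functions.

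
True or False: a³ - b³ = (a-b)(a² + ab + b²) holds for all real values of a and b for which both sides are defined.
Claim: a³ - b³ = (a-b)(a² + ab + b²).
Reasoning: Expand the right side: (a-b)(a² + ab + b²) = a³ + a²b + ab² - a²b - ab² - b³ = a³ - b³ (the middle terms cancel in pairs).
So the two sides agree for all real values of a and b for which both sides are defined.

Conclusion: True.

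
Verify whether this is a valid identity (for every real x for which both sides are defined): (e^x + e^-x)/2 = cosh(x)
Yes, this is an identity.

Claim: (e^x + e^-x)/2 = cosh(x).
Reasoning: This is exactly the definition of the hyperbolic cosine: cosh(x) := (e^x + e^-x)/2.
So the two sides agree for every real x for which both sides are defined.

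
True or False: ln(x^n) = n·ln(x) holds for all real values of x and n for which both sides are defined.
True.

Claim: ln(x^n) = n·ln(x).
Reasoning: The right side requires x > 0. For x > 0, x^n = (e^(ln x))^n = e^(n·ln x), so taking ln of both sides gives ln(x^n) = n·ln(x).
So the two sides agree for all real values of x and n for which both sides are defined.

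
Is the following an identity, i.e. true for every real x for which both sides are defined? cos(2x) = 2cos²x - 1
Yes, this is an identity.

Claim: cos(2x) = 2cos²x - 1.
Reasoning: cos(2x) = cos²x - sin²x. Replace sin²x by 1 - cos²x: cos²x - (1 - cos²x) = 2cos²x - 1.
So the two sides agree for every real x for which both sides are defined.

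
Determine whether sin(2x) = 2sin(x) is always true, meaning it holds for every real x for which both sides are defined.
No, this is NOT an identity.

Claim: sin(2x) = 2sin(x).
Test a specific point where both sides are defined: x = π/6.
LHS = sin(2x) ≈ 0.8660
RHS = 2sin(x) ≈ 1.0000
Since 0.8660 ≠ 1.0000, the equation fails at this point, so it cannot hold for every real x for which both sides are defined.
The correct double-angle formula is sin(2x) = 2sin(x)cos(x).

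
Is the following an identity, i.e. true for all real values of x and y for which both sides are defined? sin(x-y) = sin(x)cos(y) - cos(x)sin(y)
Claim: sin(x-y) = sin(x)cos(y) - cos(x)sin(y).
Reasoning: Replace y by -y in sin(x+y) = sin(x)cos(y) + cos(x)sin(y) and use cos(-y) = cos(y), sin(-y) = -sin(y): sin(x-y) = sin(x)cos(y) - cos(x)sin(y).
So the two sides agree for all real values of x and y for which both sides are defined.

Conclusion: Yes, this is an identity.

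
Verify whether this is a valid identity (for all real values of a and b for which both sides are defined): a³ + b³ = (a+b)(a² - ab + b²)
Claim: a³ + b³ = (a+b)(a² - ab + b²).
Reasoning: Expand the right side: (a+b)(a² - ab + b²) = a³ - a²b + ab² + a²b - ab² + b³ = a³ + b³ (the middle terms cancel in pairs).
So the two sides agree for all real values of a and b for which both sides are defined.

Conclusion: Yes, this is an identity.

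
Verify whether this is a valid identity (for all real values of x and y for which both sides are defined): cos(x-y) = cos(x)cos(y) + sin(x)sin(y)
Claim: cos(x-y) = cos(x)cos(y) + sin(x)sin(y).
Reasoning: Replace y by -y in cos(x+y) = cos(x)cos(y) - sin(x)sin(y) and use cos(-y) = cos(y), sin(-y) = -sin(y): cos(x-y) = cos(x)cos(y) + sin(x)sin(y).
So the two sides agree for all real values of x and y for which both sides are defined.

Conclusion: Yes, this is an identity.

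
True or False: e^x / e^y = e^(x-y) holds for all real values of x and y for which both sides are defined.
Claim: e^x / e^y = e^(x-y).
Reasoning: 1/e^y = e^(-y), so e^x / e^y = e^x · e^(-y) = e^(x + (-y)) = e^(x-y) by the product rule for exponents.
So the two sides agree for all real values of x and y for which both sides are defined.

Conclusion: True.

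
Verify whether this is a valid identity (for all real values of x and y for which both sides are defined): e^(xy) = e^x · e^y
No, this is NOT an identity.

Claim: e^(xy) = e^x · e^y.
Test a specific point where both sides are defined: x = 3/2, y = 1/2.
LHS = e^(xy) ≈ 2.1170
RHS = e^x · e^y ≈ 7.3891
Since 2.1170 ≠ 7.3891, the equation fails at this point, so it cannot hold for all real values of x and y for which both sides are defined.
e^x · e^y = e^(x+y), not e^(xy).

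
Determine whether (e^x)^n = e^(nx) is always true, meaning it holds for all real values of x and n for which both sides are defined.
Yes, this is an identity.

Claim: (e^x)^n = e^(nx).
Reasoning: e^x is a positive real number, and for a positive base B and real exponent n, B^n = e^(n·ln B). With B = e^x, ln B = x, so (e^x)^n = e^(n·x).
So the two sides agree for all real values of x and n for which both sides are defined.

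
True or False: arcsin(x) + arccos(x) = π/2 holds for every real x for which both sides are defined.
Claim: arcsin(x) + arccos(x) = π/2.
Reasoning: Both sides are defined for -1 ≤ x ≤ 1. Let θ = arcsin(x), so sin θ = x and θ ∈ [-π/2, π/2]. Then cos(π/2 - θ) = sin θ = x and π/2 - θ ∈ [0, π], which is exactly the range of arccos, so arccos(x) = π/2 - θ. Adding: arcsin(x) + arccos(x) = θ + (π/2 - θ) = π/2.
So the two sides agree for every real x for which both sides are defined.

Conclusion: True.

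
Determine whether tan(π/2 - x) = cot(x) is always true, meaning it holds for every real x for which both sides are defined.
Claim: tan(π/2 - x) = cot(x).
Reasoning: tan(π/2 - x) = sin(π/2 - x)/cos(π/2 - x) = cos(x)/sin(x) = cot(x), using the cofunction identities sin(π/2 - x) = cos(x) and cos(π/2 - x) = sin(x).
So the two sides agree for every real x for which both sides are defined.

Conclusion: Yes, this is an identity.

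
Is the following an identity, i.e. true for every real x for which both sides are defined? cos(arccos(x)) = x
Yes, this is an identity.

Claim: cos(arccos(x)) = x.
Reasoning: For -1 ≤ x ≤ 1 (where arccos is defined), arccos(x) is by definition an angle whose cosine equals x. Taking the cosine of that angle returns x. (Note the other order, arccos(cos x) = x, is NOT an identity.)
So the two sides agree for every real x for which both sides are defined.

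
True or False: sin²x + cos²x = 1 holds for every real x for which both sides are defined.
True.

Claim: sin²x + cos²x = 1.
Reasoning: The point (cos x, sin x) lies on the unit circle X² + Y² = 1, so cos²x + sin²x = 1 for every real x.
So the two sides agree for every real x for which both sides are defined.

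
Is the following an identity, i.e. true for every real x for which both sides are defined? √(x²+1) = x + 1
No, this is NOT an identity.

Claim: √(x²+1) = x + 1.
Test a specific point where both sides are defined: x = 5.
LHS = √(x²+1) ≈ 5.0990
RHS = x + 1 ≈ 6.0000
Since 5.0990 ≠ 6.0000, the equation fails at this point, so it cannot hold for every real x for which both sides are defined.
(x+1)² = x² + 2x + 1 ≠ x² + 1 unless x = 0.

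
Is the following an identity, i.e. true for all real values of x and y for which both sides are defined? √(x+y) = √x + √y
Claim: √(x+y) = √x + √y.
Test a specific point where both sides are defined: x = 4, y = 1/2.
LHS = √(x+y) ≈ 2.1213
RHS = √x + √y ≈ 2.7071
Since 2.1213 ≠ 2.7071, the equation fails at this point, so it cannot hold for all real values of x and y for which both sides are defined.
Squaring the right side gives x + 2√(xy) + y, not x + y.

Conclusion: No, this is NOT an identity.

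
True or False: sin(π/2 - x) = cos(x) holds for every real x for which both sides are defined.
Claim: sin(π/2 - x) = cos(x).
Reasoning: Use sin(u - v) = sin(u)cos(v) - cos(u)sin(v) with u = π/2, v = x: sin(π/2)cos(x) - cos(π/2)sin(x) = 1·cos(x) - 0·sin(x) = cos(x).
So the two sides agree for every real x for which both sides are defined.

Conclusion: True.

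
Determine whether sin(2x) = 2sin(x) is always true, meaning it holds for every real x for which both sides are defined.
No, this is NOT an identity.

Claim: sin(2x) = 2sin(x).
Test a specific point where both sides are defined: x = π/6.
LHS = sin(2x) ≈ 0.8660
RHS = 2sin(x) ≈ 1.0000
Since 0.8660 ≠ 1.0000, the equation fails at this point, so it cannot hold for every real x for which both sides are defined.
The correct double-angle formula is sin(2x) = 2sin(x)cos(x).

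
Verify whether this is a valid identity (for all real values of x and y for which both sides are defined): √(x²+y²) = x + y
Claim: √(x²+y²) = x + y.
Test a specific point where both sides are defined: x = 4, y = 4.
LHS = √(x²+y²) ≈ 5.6569
RHS = x + y ≈ 8.0000
Since 5.6569 ≠ 8.0000, the equation fails at this point, so it cannot hold for all real values of x and y for which both sides are defined.
(x+y)² = x² + 2xy + y², not x² + y², so the square root does not split this way.

Conclusion: No, this is NOT an identity.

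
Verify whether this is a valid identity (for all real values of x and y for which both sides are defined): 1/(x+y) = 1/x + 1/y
No, this is NOT an identity.

Claim: 1/(x+y) = 1/x + 1/y.
Test a specific point where both sides are defined: x = 2, y = 2.
LHS = 1/(x+y) ≈ 0.2500
RHS = 1/x + 1/y ≈ 1.0000
Since 0.2500 ≠ 1.0000, the equation fails at this point, so it cannot hold for all real values of x and y for which both sides are defined.
1/x + 1/y = (x+y)/(xy), which is not 1/(x+y).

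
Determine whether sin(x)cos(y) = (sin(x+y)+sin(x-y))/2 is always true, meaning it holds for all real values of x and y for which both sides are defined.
Claim: sin(x)cos(y) = (sin(x+y)+sin(x-y))/2.
Reasoning: sin(x+y) = sin(x)cos(y) + cos(x)sin(y) and sin(x-y) = sin(x)cos(y) - cos(x)sin(y). Adding, sin(x+y) + sin(x-y) = 2sin(x)cos(y); divide by 2.
So the two sides agree for all real values of x and y for which both sides are defined.

Conclusion: Yes, this is an identity.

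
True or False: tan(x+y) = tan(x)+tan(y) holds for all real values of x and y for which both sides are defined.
False.

Claim: tan(x+y) = tan(x)+tan(y).
Test a specific point where both sides are defined: x = 2π/3, y = 2π/3.
LHS = tan(x+y) ≈ 1.7321
RHS = tan(x)+tan(y) ≈ -3.4641
Since 1.7321 ≠ -3.4641, the equation fails at this point, so it cannot hold for all real values of x and y for which both sides are defined.
The correct formula is tan(x+y) = (tan(x) + tan(y))/(1 - tan(x)tan(y)).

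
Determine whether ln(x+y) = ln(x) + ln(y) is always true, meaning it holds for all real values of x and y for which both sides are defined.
No, this is NOT an identity.

Claim: ln(x+y) = ln(x) + ln(y).
Test a specific point where both sides are defined: x = 1, y = 4.
LHS = ln(x+y) ≈ 1.6094
RHS = ln(x) + ln(y) ≈ 1.3863
Since 1.6094 ≠ 1.3863, the equation fails at this point, so it cannot hold for all real values of x and y for which both sides are defined.
ln(x) + ln(y) = ln(xy), not ln(x+y).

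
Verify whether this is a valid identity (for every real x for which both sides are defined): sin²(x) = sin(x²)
Claim: sin²(x) = sin(x²).
Test a specific point where both sides are defined: x = -π/2.
LHS = sin²(x) ≈ 1.0000
RHS = sin(x²) ≈ 0.6243
Since 1.0000 ≠ 0.6243, the equation fails at this point, so it cannot hold for every real x for which both sides are defined.
sin²(x) means (sin x)², squaring the output; sin(x²) squares the input. These are different functions.

Conclusion: No, this is NOT an identity.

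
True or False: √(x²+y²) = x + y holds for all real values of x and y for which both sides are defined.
False.

Claim: √(x²+y²) = x + y.
Test a specific point where both sides are defined: x = -2, y = -3.
LHS = √(x²+y²) ≈ 3.6056
RHS = x + y ≈ -5.0000
Since 3.6056 ≠ -5.0000, the equation fails at this point, so it cannot hold for all real values of x and y for which both sides are defined.
(x+y)² = x² + 2xy + y², not x² + y², so the square root does not split this way.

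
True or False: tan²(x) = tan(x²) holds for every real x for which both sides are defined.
Claim: tan²(x) = tan(x²).
Test a specific point where both sides are defined: x = π/3.
LHS = tan²(x) ≈ 3.0000
RHS = tan(x²) ≈ 1.9485
Since 3.0000 ≠ 1.9485, the equation fails at this point, so it cannot hold for every real x for which both sides are defined.
tan²(x) means (tan x)², squaring the output; tan(x²) squares the input. These are different functions.

Conclusion: False.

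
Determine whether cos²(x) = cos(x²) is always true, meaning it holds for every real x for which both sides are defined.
Claim: cos²(x) = cos(x²).
Test a specific point where both sides are defined: x = π/4.
LHS = cos²(x) ≈ 0.5000
RHS = cos(x²) ≈ 0.8157
Since 0.5000 ≠ 0.8157, the equation fails at this point, so it cannot hold for every real x for which both sides are defined.
cos²(x) means (cos x)², squaring the output; cos(x²) squares the input. These are different functions.

Conclusion: No, this is NOT an identity.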